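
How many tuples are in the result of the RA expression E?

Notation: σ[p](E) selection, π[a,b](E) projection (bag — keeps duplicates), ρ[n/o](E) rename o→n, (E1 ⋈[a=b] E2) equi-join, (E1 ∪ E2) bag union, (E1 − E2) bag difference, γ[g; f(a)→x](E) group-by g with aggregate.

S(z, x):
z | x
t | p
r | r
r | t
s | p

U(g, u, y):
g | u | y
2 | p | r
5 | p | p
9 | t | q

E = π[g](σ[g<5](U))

Per-node cardinality:
  U → 3
  σ[g<5](U) → 1
  π[g](σ[g<5](U)) → 1

|E| = 1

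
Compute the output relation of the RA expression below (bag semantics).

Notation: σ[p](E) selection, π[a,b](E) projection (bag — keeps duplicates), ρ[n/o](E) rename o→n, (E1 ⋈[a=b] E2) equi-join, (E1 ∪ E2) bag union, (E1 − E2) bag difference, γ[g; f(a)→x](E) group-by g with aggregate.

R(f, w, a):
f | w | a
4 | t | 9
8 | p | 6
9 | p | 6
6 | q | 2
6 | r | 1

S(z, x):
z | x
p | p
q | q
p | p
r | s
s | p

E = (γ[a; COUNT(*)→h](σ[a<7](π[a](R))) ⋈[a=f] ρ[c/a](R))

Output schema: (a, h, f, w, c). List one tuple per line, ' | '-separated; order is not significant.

Subexpression sizes:
  R → 5
  π[a](R) → 5
  σ[a<7](π[a](R)) → 4
  γ[a; COUNT(*)→h](σ[a<7](π[a](R))) → 3
  R → 5
  ρ[c/a](R) → 5
  (γ[a; COUNT(*)→h](σ[a<7](π[a](R))) ⋈[a=f] ρ[c/a](R)) → 2

== RESULT ==
a | h | f | w | c
6 | 2 | 6 | q | 2
6 | 2 | 6 | r | 1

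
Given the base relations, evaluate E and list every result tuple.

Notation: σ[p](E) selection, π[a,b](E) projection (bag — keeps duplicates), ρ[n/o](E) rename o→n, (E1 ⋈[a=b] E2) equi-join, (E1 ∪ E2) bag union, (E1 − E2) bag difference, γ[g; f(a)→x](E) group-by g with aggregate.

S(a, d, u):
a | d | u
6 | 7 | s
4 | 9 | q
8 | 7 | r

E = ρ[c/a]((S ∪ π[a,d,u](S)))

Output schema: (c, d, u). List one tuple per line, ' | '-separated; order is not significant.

Per-node cardinality:
  S → 3
  S → 3
  π[a,d,u](S) → 3
  (S ∪ π[a,d,u](S)) → 6
  ρ[c/a]((S ∪ π[a,d,u](S))) → 6

== RESULT ==
c | d | u
4 | 9 | q
4 | 9 | q
6 | 7 | s
6 | 7 | s
8 | 7 | r
8 | 7 | r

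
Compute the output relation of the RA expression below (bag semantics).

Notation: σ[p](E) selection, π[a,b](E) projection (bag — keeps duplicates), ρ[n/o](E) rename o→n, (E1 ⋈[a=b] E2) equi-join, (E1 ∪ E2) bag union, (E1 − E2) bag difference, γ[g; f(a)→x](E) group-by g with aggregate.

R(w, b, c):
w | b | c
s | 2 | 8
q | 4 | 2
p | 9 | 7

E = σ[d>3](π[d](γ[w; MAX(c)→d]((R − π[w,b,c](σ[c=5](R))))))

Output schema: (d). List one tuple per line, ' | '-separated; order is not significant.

Row counts bottom-up:
  R → 3
  R → 3
  σ[c=5](R) → 0
  π[w,b,c](σ[c=5](R)) → 0
  (R − π[w,b,c](σ[c=5](R))) → 3
  γ[w; MAX(c)→d]((R − π[w,b,c](σ[c=5](R)))) → 3
  π[d](γ[w; MAX(c)→d]((R − π[w,b,c](σ[c=5](R))))) → 3
  σ[d>3](π[d](γ[w; MAX(c)→d]((R − π[w,b,c](σ[c=5](R)))))) → 2

== RESULT ==
d
7
8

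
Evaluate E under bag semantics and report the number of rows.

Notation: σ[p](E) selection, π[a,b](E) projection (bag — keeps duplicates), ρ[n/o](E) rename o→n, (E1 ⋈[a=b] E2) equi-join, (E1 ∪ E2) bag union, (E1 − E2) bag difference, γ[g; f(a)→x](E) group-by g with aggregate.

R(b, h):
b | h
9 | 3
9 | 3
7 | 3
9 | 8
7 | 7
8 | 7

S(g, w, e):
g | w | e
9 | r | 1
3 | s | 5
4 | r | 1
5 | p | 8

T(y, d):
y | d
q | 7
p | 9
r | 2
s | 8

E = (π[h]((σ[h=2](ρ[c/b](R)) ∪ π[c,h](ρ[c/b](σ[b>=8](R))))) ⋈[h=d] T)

Row counts bottom-up:
  R → 6
  ρ[c/b](R) → 6
  σ[h=2](ρ[c/b](R)) → 0
  R → 6
  σ[b>=8](R) → 4
  ρ[c/b](σ[b>=8](R)) → 4
  π[c,h](ρ[c/b](σ[b>=8](R))) → 4
  (σ[h=2](ρ[c/b](R)) ∪ π[c,h](ρ[c/b](σ[b>=8](R)))) → 4
  π[h]((σ[h=2](ρ[c/b](R)) ∪ π[c,h](ρ[c/b](σ[b>=8](R))))) → 4
  T → 4
  (π[h]((σ[h=2](ρ[c/b](R)) ∪ π[c,h](ρ[c/b](σ[b>=8](R))))) ⋈[h=d] T) → 2

|E| = 2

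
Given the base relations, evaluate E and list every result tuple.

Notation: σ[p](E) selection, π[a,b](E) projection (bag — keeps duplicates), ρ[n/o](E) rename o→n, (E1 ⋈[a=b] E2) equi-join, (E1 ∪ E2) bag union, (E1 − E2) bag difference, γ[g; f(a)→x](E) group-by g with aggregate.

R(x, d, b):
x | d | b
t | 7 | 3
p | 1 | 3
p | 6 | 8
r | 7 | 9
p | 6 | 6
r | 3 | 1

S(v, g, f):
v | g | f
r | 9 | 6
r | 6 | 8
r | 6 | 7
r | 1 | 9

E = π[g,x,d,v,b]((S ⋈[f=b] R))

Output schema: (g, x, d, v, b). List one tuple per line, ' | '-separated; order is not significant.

Per-node cardinality:
  S → 4
  R → 6
  (S ⋈[f=b] R) → 3
  π[g,x,d,v,b]((S ⋈[f=b] R)) → 3

== RESULT ==
g | x | d | v | b
1 | r | 7 | r | 9
6 | p | 6 | r | 8
9 | p | 6 | r | 6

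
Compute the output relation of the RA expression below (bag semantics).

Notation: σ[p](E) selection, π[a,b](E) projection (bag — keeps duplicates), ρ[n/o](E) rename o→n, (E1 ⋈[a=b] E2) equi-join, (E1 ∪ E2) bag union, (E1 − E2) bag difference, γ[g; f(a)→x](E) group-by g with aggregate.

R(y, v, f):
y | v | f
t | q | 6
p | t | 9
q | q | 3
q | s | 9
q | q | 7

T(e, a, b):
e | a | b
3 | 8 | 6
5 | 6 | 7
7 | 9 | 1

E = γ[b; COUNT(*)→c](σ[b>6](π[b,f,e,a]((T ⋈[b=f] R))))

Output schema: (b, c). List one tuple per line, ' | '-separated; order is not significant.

Subexpression sizes:
  T → 3
  R → 5
  (T ⋈[b=f] R) → 2
  π[b,f,e,a]((T ⋈[b=f] R)) → 2
  σ[b>6](π[b,f,e,a]((T ⋈[b=f] R))) → 1
  γ[b; COUNT(*)→c](σ[b>6](π[b,f,e,a]((T ⋈[b=f] R)))) → 1

== RESULT ==
b | c
7 | 1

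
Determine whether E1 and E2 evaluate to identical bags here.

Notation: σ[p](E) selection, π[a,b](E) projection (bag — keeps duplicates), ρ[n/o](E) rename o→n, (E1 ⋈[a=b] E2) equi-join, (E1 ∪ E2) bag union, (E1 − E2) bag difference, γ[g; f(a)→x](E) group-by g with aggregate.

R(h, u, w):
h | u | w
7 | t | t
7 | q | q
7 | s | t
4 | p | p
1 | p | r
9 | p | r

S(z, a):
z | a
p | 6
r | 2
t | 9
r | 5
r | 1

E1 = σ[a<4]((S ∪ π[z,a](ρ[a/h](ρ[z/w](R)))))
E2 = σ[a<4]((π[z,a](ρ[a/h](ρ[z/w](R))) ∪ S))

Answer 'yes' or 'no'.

E1 subexpression sizes:
  S → 5
  R → 6
  ρ[z/w](R) → 6
  ρ[a/h](ρ[z/w](R)) → 6
  π[z,a](ρ[a/h](ρ[z/w](R))) → 6
  (S ∪ π[z,a](ρ[a/h](ρ[z/w](R)))) → 11
  σ[a<4]((S ∪ π[z,a](ρ[a/h](ρ[z/w](R))))) → 3
E2 subexpression sizes:
  R → 6
  ρ[z/w](R) → 6
  ρ[a/h](ρ[z/w](R)) → 6
  π[z,a](ρ[a/h](ρ[z/w](R))) → 6
  S → 5
  (π[z,a](ρ[a/h](ρ[z/w](R))) ∪ S) → 11
  σ[a<4]((π[z,a](ρ[a/h](ρ[z/w](R))) ∪ S)) → 3

E1 and E2 produce the same multiset:
z | a
r | 1
r | 1
r | 2

yes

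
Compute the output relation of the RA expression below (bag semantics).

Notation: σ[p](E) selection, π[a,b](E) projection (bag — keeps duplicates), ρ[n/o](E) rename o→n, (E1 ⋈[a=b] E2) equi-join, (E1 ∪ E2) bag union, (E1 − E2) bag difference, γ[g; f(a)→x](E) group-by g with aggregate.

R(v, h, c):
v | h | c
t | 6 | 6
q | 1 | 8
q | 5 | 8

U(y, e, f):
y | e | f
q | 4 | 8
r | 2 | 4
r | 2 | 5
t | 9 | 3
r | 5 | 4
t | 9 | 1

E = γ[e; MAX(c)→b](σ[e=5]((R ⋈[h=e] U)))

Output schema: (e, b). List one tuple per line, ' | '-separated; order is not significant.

Subexpression sizes:
  R → 3
  U → 6
  (R ⋈[h=e] U) → 1
  σ[e=5]((R ⋈[h=e] U)) → 1
  γ[e; MAX(c)→b](σ[e=5]((R ⋈[h=e] U))) → 1

== RESULT ==
e | b
5 | 8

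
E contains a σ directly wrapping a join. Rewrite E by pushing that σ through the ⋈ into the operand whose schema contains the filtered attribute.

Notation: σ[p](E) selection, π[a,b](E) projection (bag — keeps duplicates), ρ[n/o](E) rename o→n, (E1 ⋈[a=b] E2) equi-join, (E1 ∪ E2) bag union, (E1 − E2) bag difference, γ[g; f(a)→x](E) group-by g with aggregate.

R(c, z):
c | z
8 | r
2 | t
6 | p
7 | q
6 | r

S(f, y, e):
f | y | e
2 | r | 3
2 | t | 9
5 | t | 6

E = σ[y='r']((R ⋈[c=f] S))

σ filters on y, owned by the right side.
E' = (R ⋈[c=f] σ[y='r'](S))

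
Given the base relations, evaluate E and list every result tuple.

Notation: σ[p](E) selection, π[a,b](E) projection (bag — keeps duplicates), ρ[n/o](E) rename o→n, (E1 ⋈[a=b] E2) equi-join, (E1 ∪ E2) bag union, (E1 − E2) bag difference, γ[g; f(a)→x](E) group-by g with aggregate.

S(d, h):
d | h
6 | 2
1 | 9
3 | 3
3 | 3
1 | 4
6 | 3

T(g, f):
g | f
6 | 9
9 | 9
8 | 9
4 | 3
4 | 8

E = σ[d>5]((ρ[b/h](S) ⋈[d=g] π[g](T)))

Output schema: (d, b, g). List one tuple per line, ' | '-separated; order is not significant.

Subexpression sizes:
  S → 6
  ρ[b/h](S) → 6
  T → 5
  π[g](T) → 5
  (ρ[b/h](S) ⋈[d=g] π[g](T)) → 2
  σ[d>5]((ρ[b/h](S) ⋈[d=g] π[g](T))) → 2

== RESULT ==
d | b | g
6 | 2 | 6
6 | 3 | 6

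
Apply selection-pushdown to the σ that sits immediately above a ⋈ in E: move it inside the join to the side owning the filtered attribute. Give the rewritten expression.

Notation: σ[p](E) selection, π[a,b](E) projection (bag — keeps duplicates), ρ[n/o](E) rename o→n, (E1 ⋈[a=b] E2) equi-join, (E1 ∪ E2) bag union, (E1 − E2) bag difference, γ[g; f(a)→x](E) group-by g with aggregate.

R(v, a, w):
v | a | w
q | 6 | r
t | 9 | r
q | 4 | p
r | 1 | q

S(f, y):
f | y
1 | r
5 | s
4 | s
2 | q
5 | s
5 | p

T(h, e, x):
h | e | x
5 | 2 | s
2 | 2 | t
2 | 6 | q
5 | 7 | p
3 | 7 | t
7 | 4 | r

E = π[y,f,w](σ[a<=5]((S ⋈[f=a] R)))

σ filters on a, owned by the right side.
E' = π[y,f,w]((S ⋈[f=a] σ[a<=5](R)))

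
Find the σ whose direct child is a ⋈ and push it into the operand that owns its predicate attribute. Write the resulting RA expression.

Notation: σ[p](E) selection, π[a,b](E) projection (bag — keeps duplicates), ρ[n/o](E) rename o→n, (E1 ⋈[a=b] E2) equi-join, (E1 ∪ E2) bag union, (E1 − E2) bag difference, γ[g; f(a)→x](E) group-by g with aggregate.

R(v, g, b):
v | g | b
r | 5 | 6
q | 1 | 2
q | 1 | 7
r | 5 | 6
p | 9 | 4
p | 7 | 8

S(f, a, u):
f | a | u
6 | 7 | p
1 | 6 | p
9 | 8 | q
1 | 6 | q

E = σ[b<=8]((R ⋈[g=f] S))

σ filters on b, owned by the left side.
E' = (σ[b<=8](R) ⋈[g=f] S)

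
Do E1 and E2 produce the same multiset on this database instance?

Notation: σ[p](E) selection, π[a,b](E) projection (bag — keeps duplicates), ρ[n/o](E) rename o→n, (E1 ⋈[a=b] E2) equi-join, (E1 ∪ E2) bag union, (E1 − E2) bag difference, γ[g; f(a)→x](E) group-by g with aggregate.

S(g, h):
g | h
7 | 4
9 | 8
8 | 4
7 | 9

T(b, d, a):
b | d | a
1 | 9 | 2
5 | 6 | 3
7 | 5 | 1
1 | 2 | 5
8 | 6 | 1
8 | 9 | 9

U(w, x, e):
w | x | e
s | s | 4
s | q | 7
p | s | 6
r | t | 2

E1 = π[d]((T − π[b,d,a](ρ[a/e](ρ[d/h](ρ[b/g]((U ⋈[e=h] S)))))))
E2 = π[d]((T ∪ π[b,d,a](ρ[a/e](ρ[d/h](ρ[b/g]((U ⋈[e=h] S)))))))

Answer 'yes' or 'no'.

E1 subexpression sizes:
  T → 6
  U → 4
  S → 4
  (U ⋈[e=h] S) → 2
  ρ[b/g]((U ⋈[e=h] S)) → 2
  ρ[d/h](ρ[b/g]((U ⋈[e=h] S))) → 2
  ρ[a/e](ρ[d/h](ρ[b/g]((U ⋈[e=h] S)))) → 2
  π[b,d,a](ρ[a/e](ρ[d/h](ρ[b/g]((U ⋈[e=h] S))))) → 2
  (T − π[b,d,a](ρ[a/e](ρ[d/h](ρ[b/g]((U ⋈[e=h] S)))))) → 6
  π[d]((T − π[b,d,a](ρ[a/e](ρ[d/h](ρ[b/g]((U ⋈[e=h] S))))))) → 6
E2 subexpression sizes:
  T → 6
  U → 4
  S → 4
  (U ⋈[e=h] S) → 2
  ρ[b/g]((U ⋈[e=h] S)) → 2
  ρ[d/h](ρ[b/g]((U ⋈[e=h] S))) → 2
  ρ[a/e](ρ[d/h](ρ[b/g]((U ⋈[e=h] S)))) → 2
  π[b,d,a](ρ[a/e](ρ[d/h](ρ[b/g]((U ⋈[e=h] S))))) → 2
  (T ∪ π[b,d,a](ρ[a/e](ρ[d/h](ρ[b/g]((U ⋈[e=h] S)))))) → 8
  π[d]((T ∪ π[b,d,a](ρ[a/e](ρ[d/h](ρ[b/g]((U ⋈[e=h] S))))))) → 8

E1 result:
d
2
5
6
6
9
9
E2 result:
d
2
4
4
5
6
6
9
9
Witness: (4,) appears 0× in E1 but 2× in E2.

no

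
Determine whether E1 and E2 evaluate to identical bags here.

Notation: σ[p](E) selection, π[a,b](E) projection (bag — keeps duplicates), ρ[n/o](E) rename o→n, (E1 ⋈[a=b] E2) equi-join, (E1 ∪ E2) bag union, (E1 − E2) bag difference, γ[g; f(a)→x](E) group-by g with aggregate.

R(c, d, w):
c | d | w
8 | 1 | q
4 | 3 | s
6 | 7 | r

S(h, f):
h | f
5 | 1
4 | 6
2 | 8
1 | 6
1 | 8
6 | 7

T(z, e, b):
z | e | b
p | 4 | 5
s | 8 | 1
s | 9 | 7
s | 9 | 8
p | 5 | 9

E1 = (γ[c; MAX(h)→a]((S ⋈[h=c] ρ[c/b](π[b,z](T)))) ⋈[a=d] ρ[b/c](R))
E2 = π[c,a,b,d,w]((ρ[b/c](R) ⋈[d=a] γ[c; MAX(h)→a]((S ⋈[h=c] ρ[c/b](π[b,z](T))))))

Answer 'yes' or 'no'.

E1 per-node cardinality:
  S → 6
  T → 5
  π[b,z](T) → 5
  ρ[c/b](π[b,z](T)) → 5
  (S ⋈[h=c] ρ[c/b](π[b,z](T))) → 3
  γ[c; MAX(h)→a]((S ⋈[h=c] ρ[c/b](π[b,z](T)))) → 2
  R → 3
  ρ[b/c](R) → 3
  (γ[c; MAX(h)→a]((S ⋈[h=c] ρ[c/b](π[b,z](T)))) ⋈[a=d] ρ[b/c](R)) → 1
E2 per-node cardinality:
  R → 3
  ρ[b/c](R) → 3
  S → 6
  T → 5
  π[b,z](T) → 5
  ρ[c/b](π[b,z](T)) → 5
  (S ⋈[h=c] ρ[c/b](π[b,z](T))) → 3
  γ[c; MAX(h)→a]((S ⋈[h=c] ρ[c/b](π[b,z](T)))) → 2
  (ρ[b/c](R) ⋈[d=a] γ[c; MAX(h)→a]((S ⋈[h=c] ρ[c/b](π[b,z](T))))) → 1
  π[c,a,b,d,w]((ρ[b/c](R) ⋈[d=a] γ[c; MAX(h)→a]((S ⋈[h=c] ρ[c/b](π[b,z](T)))))) → 1

E1 and E2 produce the same multiset:
c | a | b | d | w
1 | 1 | 8 | 1 | q

yes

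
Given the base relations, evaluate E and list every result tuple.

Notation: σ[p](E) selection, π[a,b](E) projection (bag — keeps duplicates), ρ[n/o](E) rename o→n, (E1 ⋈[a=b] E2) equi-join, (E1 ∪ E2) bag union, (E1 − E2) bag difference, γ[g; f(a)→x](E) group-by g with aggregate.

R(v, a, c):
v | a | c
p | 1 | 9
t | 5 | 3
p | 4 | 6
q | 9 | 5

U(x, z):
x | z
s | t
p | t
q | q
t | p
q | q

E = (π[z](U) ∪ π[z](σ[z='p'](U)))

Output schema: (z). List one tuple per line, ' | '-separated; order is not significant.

Subexpression sizes:
  U → 5
  π[z](U) → 5
  U → 5
  σ[z='p'](U) → 1
  π[z](σ[z='p'](U)) → 1
  (π[z](U) ∪ π[z](σ[z='p'](U))) → 6

== RESULT ==
z
p
p
q
q
t
t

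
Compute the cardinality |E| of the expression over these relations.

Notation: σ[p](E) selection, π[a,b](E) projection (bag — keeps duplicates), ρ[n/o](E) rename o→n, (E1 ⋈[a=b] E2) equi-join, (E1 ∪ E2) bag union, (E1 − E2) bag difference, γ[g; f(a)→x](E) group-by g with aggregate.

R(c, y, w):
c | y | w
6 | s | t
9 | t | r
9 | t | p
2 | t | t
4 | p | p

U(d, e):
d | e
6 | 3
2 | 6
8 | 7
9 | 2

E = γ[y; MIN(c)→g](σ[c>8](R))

Row counts bottom-up:
  R → 5
  σ[c>8](R) → 2
  γ[y; MIN(c)→g](σ[c>8](R)) → 1

|E| = 1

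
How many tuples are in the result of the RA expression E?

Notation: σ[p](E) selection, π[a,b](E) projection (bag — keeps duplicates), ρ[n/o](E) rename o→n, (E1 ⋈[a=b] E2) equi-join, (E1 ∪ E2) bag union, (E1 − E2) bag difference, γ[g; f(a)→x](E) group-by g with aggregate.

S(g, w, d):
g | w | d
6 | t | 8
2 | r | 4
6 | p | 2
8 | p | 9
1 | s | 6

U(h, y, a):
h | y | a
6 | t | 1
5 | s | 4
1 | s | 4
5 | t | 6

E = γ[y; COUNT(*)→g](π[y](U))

Subexpression sizes:
  U → 4
  π[y](U) → 4
  γ[y; COUNT(*)→g](π[y](U)) → 2

|E| = 2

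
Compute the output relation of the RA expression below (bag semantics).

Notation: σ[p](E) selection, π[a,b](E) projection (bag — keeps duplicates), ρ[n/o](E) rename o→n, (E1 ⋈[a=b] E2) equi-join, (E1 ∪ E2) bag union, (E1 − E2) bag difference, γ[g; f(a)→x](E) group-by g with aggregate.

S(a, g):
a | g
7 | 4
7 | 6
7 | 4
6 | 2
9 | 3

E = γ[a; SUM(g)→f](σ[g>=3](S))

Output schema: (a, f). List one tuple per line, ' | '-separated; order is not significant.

Row counts bottom-up:
  S → 5
  σ[g>=3](S) → 4
  γ[a; SUM(g)→f](σ[g>=3](S)) → 2

== RESULT ==
a | f
7 | 14
9 | 3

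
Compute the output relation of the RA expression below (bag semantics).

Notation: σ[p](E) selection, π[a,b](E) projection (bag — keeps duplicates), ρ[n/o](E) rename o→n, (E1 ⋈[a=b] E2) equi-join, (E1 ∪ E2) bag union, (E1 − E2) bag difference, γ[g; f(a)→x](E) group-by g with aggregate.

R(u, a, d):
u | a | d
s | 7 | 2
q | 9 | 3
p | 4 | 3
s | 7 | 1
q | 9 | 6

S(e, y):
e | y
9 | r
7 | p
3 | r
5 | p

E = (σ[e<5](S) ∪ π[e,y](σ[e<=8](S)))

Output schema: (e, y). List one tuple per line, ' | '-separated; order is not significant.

Subexpression sizes:
  S → 4
  σ[e<5](S) → 1
  S → 4
  σ[e<=8](S) → 3
  π[e,y](σ[e<=8](S)) → 3
  (σ[e<5](S) ∪ π[e,y](σ[e<=8](S))) → 4

== RESULT ==
e | y
3 | r
3 | r
5 | p
7 | p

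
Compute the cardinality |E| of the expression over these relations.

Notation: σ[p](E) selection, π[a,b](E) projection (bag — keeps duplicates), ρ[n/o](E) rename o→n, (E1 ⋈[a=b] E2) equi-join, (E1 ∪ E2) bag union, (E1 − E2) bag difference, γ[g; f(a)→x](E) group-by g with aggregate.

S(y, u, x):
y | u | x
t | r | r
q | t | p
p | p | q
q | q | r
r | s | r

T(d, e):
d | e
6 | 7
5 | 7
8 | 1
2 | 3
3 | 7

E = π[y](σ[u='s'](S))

Per-node cardinality:
  S → 5
  σ[u='s'](S) → 1
  π[y](σ[u='s'](S)) → 1

|E| = 1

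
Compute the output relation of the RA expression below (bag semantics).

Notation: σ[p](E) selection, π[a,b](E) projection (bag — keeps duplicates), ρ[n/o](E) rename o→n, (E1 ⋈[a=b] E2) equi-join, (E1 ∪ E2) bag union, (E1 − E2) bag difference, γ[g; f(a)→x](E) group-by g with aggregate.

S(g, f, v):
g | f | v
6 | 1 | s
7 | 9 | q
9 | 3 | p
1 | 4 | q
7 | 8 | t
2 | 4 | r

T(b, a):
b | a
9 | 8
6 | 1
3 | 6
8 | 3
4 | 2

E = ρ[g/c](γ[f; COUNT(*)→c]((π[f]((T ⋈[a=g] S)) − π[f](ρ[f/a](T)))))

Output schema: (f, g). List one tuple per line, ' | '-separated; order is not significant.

Row counts bottom-up:
  T → 5
  S → 6
  (T ⋈[a=g] S) → 3
  π[f]((T ⋈[a=g] S)) → 3
  T → 5
  ρ[f/a](T) → 5
  π[f](ρ[f/a](T)) → 5
  (π[f]((T ⋈[a=g] S)) − π[f](ρ[f/a](T))) → 2
  γ[f; COUNT(*)→c]((π[f]((T ⋈[a=g] S)) − π[f](ρ[f/a](T)))) → 1
  ρ[g/c](γ[f; COUNT(*)→c]((π[f]((T ⋈[a=g] S)) − π[f](ρ[f/a](T))))) → 1

== RESULT ==
f | g
4 | 2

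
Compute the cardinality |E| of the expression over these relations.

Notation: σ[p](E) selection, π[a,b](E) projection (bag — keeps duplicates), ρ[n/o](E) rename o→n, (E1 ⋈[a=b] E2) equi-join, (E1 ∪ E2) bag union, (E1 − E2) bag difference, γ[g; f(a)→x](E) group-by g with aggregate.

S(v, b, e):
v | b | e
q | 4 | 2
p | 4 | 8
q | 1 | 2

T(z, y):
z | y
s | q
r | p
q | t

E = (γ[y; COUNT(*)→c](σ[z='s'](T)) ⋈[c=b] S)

Per-node cardinality:
  T → 3
  σ[z='s'](T) → 1
  γ[y; COUNT(*)→c](σ[z='s'](T)) → 1
  S → 3
  (γ[y; COUNT(*)→c](σ[z='s'](T)) ⋈[c=b] S) → 1

|E| = 1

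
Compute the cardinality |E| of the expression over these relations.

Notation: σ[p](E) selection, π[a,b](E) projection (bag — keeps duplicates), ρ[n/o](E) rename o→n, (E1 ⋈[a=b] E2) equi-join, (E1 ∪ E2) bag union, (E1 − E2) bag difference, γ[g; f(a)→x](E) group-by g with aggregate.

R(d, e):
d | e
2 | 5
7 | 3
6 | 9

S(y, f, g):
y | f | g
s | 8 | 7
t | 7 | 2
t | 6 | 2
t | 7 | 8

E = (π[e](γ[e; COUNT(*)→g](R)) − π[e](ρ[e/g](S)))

Row counts bottom-up:
  R → 3
  γ[e; COUNT(*)→g](R) → 3
  π[e](γ[e; COUNT(*)→g](R)) → 3
  S → 4
  ρ[e/g](S) → 4
  π[e](ρ[e/g](S)) → 4
  (π[e](γ[e; COUNT(*)→g](R)) − π[e](ρ[e/g](S))) → 3

|E| = 3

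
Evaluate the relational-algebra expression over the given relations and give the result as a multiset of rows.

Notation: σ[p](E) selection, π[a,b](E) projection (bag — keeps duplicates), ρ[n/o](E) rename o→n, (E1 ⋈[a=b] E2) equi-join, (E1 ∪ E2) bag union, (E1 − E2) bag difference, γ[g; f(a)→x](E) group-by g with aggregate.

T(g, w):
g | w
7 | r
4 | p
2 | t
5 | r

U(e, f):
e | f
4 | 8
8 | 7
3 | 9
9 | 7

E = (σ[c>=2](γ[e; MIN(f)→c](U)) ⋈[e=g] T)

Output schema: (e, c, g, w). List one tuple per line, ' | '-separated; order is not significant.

Subexpression sizes:
  U → 4
  γ[e; MIN(f)→c](U) → 4
  σ[c>=2](γ[e; MIN(f)→c](U)) → 4
  T → 4
  (σ[c>=2](γ[e; MIN(f)→c](U)) ⋈[e=g] T) → 1

== RESULT ==
e | c | g | w
4 | 8 | 4 | p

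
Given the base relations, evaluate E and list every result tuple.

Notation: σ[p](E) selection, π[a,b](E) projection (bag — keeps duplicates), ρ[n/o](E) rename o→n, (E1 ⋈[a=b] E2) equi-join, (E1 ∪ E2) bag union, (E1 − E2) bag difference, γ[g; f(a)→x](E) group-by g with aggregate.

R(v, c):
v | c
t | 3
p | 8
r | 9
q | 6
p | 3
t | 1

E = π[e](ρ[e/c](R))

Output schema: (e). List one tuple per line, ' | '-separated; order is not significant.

Stepwise |·|:
  R → 6
  ρ[e/c](R) → 6
  π[e](ρ[e/c](R)) → 6

== RESULT ==
e
1
3
3
6
8
9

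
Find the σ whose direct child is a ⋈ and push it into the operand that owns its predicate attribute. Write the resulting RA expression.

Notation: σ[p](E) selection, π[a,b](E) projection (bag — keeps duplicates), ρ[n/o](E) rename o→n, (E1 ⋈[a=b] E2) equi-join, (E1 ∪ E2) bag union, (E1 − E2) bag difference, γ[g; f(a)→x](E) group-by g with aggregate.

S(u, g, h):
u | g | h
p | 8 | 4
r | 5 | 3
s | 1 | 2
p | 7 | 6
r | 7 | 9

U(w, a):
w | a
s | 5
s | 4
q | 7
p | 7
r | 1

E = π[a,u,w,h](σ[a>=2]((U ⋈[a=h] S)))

σ filters on a, owned by the left side.
E' = π[a,u,w,h]((σ[a>=2](U) ⋈[a=h] S))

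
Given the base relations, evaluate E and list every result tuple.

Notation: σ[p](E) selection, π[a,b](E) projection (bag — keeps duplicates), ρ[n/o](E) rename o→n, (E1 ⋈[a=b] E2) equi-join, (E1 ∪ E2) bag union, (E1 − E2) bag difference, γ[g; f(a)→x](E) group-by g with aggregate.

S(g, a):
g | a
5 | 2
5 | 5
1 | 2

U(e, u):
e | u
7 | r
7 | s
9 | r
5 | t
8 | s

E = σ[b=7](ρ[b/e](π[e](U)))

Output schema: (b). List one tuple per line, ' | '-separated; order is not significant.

Stepwise |·|:
  U → 5
  π[e](U) → 5
  ρ[b/e](π[e](U)) → 5
  σ[b=7](ρ[b/e](π[e](U))) → 2

== RESULT ==
b
7
7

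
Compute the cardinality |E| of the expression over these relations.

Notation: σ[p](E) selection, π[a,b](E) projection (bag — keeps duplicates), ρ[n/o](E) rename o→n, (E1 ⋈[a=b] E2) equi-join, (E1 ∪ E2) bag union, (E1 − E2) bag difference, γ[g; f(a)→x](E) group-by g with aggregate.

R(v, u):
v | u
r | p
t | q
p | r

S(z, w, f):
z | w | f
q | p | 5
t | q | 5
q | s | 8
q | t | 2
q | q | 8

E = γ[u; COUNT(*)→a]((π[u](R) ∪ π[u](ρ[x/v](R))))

Per-node cardinality:
  R → 3
  π[u](R) → 3
  R → 3
  ρ[x/v](R) → 3
  π[u](ρ[x/v](R)) → 3
  (π[u](R) ∪ π[u](ρ[x/v](R))) → 6
  γ[u; COUNT(*)→a]((π[u](R) ∪ π[u](ρ[x/v](R)))) → 3

|E| = 3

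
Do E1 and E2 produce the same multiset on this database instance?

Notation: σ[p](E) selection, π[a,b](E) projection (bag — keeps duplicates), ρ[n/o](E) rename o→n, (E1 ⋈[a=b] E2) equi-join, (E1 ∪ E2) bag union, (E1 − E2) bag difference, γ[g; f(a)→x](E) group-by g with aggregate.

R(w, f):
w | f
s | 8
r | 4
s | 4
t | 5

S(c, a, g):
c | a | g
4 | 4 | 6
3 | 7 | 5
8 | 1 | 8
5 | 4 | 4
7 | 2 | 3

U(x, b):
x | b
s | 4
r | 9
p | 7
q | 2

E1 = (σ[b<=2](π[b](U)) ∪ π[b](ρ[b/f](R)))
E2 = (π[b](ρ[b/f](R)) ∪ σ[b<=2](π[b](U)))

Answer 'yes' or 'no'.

E1 subexpression sizes:
  U → 4
  π[b](U) → 4
  σ[b<=2](π[b](U)) → 1
  R → 4
  ρ[b/f](R) → 4
  π[b](ρ[b/f](R)) → 4
  (σ[b<=2](π[b](U)) ∪ π[b](ρ[b/f](R))) → 5
E2 subexpression sizes:
  R → 4
  ρ[b/f](R) → 4
  π[b](ρ[b/f](R)) → 4
  U → 4
  π[b](U) → 4
  σ[b<=2](π[b](U)) → 1
  (π[b](ρ[b/f](R)) ∪ σ[b<=2](π[b](U))) → 5

E1 and E2 produce the same multiset:
b
2
4
4
5
8

yes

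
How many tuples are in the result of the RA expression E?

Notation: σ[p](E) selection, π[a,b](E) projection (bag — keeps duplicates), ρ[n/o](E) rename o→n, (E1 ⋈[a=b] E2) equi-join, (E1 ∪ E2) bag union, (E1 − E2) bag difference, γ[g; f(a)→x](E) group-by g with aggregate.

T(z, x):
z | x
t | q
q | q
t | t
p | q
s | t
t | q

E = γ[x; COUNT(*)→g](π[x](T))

Row counts bottom-up:
  T → 6
  π[x](T) → 6
  γ[x; COUNT(*)→g](π[x](T)) → 2

|E| = 2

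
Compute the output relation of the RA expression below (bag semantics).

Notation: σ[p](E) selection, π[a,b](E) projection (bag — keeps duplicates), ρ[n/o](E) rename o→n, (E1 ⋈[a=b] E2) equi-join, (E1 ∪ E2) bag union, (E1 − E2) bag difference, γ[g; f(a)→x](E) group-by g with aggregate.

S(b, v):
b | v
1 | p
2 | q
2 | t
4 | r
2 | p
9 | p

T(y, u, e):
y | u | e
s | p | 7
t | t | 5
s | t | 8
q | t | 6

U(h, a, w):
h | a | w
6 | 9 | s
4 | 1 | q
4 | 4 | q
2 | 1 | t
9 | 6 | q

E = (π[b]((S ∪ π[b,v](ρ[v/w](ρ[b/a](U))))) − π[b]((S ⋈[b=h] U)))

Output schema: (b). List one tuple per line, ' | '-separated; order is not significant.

Row counts bottom-up:
  S → 6
  U → 5
  ρ[b/a](U) → 5
  ρ[v/w](ρ[b/a](U)) → 5
  π[b,v](ρ[v/w](ρ[b/a](U))) → 5
  (S ∪ π[b,v](ρ[v/w](ρ[b/a](U)))) → 11
  π[b]((S ∪ π[b,v](ρ[v/w](ρ[b/a](U))))) → 11
  S → 6
  U → 5
  (S ⋈[b=h] U) → 6
  π[b]((S ⋈[b=h] U)) → 6
  (π[b]((S ∪ π[b,v](ρ[v/w](ρ[b/a](U))))) − π[b]((S ⋈[b=h] U))) → 5

== RESULT ==
b
1
1
1
6
9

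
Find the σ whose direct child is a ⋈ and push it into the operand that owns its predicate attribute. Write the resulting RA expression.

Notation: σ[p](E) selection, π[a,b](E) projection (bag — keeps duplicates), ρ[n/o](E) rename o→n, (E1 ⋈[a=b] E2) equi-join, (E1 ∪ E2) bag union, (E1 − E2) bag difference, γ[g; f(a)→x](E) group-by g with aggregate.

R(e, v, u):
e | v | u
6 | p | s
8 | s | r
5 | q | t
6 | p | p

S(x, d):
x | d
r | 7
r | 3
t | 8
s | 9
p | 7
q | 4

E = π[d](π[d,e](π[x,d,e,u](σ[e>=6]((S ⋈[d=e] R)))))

σ filters on e, owned by the right side.
E' = π[d](π[d,e](π[x,d,e,u]((S ⋈[d=e] σ[e>=6](R)))))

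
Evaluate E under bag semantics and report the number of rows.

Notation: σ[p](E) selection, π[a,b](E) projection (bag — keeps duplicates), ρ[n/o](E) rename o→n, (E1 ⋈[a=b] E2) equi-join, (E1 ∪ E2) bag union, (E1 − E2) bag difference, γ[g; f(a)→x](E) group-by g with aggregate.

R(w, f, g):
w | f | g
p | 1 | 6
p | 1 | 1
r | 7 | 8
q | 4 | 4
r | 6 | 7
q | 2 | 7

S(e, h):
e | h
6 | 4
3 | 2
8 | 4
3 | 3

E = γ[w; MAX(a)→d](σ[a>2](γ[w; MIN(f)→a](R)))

Stepwise |·|:
  R → 6
  γ[w; MIN(f)→a](R) → 3
  σ[a>2](γ[w; MIN(f)→a](R)) → 1
  γ[w; MAX(a)→d](σ[a>2](γ[w; MIN(f)→a](R))) → 1

|E| = 1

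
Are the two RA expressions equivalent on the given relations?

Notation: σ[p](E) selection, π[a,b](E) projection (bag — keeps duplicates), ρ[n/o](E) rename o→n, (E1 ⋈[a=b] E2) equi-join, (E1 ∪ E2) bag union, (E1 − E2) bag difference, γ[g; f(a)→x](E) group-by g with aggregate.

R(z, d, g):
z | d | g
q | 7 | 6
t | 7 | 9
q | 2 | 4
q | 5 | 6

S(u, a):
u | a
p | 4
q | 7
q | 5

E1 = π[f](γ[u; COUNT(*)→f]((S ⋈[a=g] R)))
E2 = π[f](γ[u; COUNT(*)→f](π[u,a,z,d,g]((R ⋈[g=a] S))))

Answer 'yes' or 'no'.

E1 row counts bottom-up:
  S → 3
  R → 4
  (S ⋈[a=g] R) → 1
  γ[u; COUNT(*)→f]((S ⋈[a=g] R)) → 1
  π[f](γ[u; COUNT(*)→f]((S ⋈[a=g] R))) → 1
E2 row counts bottom-up:
  R → 4
  S → 3
  (R ⋈[g=a] S) → 1
  π[u,a,z,d,g]((R ⋈[g=a] S)) → 1
  γ[u; COUNT(*)→f](π[u,a,z,d,g]((R ⋈[g=a] S))) → 1
  π[f](γ[u; COUNT(*)→f](π[u,a,z,d,g]((R ⋈[g=a] S)))) → 1

E1 and E2 produce the same multiset:
f
1

yes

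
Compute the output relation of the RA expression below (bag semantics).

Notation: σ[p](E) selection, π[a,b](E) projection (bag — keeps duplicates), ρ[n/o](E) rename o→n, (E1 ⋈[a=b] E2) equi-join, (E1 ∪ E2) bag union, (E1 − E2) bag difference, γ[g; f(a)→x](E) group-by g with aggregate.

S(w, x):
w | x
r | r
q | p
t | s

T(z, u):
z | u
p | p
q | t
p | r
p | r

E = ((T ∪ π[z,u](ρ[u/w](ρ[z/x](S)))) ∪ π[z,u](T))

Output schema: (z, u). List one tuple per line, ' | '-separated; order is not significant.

Per-node cardinality:
  T → 4
  S → 3
  ρ[z/x](S) → 3
  ρ[u/w](ρ[z/x](S)) → 3
  π[z,u](ρ[u/w](ρ[z/x](S))) → 3
  (T ∪ π[z,u](ρ[u/w](ρ[z/x](S)))) → 7
  T → 4
  π[z,u](T) → 4
  ((T ∪ π[z,u](ρ[u/w](ρ[z/x](S)))) ∪ π[z,u](T)) → 11

== RESULT ==
z | u
p | p
p | p
p | q
p | r
p | r
p | r
p | r
q | t
q | t
r | r
s | t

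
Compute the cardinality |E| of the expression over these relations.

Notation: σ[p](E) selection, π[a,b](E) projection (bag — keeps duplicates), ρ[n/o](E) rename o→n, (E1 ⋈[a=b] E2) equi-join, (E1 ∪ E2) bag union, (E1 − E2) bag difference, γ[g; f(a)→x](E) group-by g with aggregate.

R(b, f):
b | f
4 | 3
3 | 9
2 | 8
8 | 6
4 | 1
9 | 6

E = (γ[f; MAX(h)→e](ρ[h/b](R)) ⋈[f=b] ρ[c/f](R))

Stepwise |·|:
  R → 6
  ρ[h/b](R) → 6
  γ[f; MAX(h)→e](ρ[h/b](R)) → 5
  R → 6
  ρ[c/f](R) → 6
  (γ[f; MAX(h)→e](ρ[h/b](R)) ⋈[f=b] ρ[c/f](R)) → 3

|E| = 3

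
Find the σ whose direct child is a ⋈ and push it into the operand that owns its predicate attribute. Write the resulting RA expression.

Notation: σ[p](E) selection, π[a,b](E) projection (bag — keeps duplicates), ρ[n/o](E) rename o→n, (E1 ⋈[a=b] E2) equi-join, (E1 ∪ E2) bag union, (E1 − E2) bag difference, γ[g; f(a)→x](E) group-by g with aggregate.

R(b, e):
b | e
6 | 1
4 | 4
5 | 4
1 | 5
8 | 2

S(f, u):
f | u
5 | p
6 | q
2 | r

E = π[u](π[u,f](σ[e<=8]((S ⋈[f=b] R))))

σ filters on e, owned by the right side.
E' = π[u](π[u,f]((S ⋈[f=b] σ[e<=8](R))))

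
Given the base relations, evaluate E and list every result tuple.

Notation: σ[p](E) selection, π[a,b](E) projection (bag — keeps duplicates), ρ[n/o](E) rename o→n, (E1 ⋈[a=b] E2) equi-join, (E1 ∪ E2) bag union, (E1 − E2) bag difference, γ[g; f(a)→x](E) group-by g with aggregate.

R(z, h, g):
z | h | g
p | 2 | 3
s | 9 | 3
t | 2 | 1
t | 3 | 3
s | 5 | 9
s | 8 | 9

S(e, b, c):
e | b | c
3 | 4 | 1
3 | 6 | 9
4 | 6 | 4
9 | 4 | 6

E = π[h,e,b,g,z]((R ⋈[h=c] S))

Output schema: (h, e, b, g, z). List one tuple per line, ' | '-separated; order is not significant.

Per-node cardinality:
  R → 6
  S → 4
  (R ⋈[h=c] S) → 1
  π[h,e,b,g,z]((R ⋈[h=c] S)) → 1

== RESULT ==
h | e | b | g | z
9 | 3 | 6 | 3 | s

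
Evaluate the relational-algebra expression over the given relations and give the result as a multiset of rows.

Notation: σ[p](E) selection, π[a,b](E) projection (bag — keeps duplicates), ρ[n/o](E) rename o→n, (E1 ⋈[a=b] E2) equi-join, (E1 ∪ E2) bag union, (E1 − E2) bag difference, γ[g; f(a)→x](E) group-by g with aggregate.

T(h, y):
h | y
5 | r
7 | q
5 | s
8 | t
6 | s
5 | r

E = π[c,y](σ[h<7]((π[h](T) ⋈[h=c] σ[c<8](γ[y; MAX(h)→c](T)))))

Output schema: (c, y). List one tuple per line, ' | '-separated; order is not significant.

Stepwise |·|:
  T → 6
  π[h](T) → 6
  T → 6
  γ[y; MAX(h)→c](T) → 4
  σ[c<8](γ[y; MAX(h)→c](T)) → 3
  (π[h](T) ⋈[h=c] σ[c<8](γ[y; MAX(h)→c](T))) → 5
  σ[h<7]((π[h](T) ⋈[h=c] σ[c<8](γ[y; MAX(h)→c](T)))) → 4
  π[c,y](σ[h<7]((π[h](T) ⋈[h=c] σ[c<8](γ[y; MAX(h)→c](T))))) → 4

== RESULT ==
c | y
5 | r
5 | r
5 | r
6 | s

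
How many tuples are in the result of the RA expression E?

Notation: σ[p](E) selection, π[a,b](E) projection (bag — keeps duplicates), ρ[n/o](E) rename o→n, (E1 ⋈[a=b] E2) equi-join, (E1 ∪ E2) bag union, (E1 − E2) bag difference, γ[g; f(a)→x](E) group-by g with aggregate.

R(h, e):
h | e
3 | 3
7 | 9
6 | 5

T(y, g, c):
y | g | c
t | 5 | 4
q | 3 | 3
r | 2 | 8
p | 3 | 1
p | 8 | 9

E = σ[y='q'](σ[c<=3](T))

Row counts bottom-up:
  T → 5
  σ[c<=3](T) → 2
  σ[y='q'](σ[c<=3](T)) → 1

|E| = 1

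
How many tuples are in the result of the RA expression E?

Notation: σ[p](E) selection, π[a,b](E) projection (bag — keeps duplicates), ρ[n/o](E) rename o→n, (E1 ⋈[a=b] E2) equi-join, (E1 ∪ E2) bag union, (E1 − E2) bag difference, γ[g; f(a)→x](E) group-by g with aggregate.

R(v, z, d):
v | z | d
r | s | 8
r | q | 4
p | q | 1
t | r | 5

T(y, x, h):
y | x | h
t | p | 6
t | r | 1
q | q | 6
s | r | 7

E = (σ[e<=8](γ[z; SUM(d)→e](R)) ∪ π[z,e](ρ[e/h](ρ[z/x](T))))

Stepwise |·|:
  R → 4
  γ[z; SUM(d)→e](R) → 3
  σ[e<=8](γ[z; SUM(d)→e](R)) → 3
  T → 4
  ρ[z/x](T) → 4
  ρ[e/h](ρ[z/x](T)) → 4
  π[z,e](ρ[e/h](ρ[z/x](T))) → 4
  (σ[e<=8](γ[z; SUM(d)→e](R)) ∪ π[z,e](ρ[e/h](ρ[z/x](T)))) → 7

|E| = 7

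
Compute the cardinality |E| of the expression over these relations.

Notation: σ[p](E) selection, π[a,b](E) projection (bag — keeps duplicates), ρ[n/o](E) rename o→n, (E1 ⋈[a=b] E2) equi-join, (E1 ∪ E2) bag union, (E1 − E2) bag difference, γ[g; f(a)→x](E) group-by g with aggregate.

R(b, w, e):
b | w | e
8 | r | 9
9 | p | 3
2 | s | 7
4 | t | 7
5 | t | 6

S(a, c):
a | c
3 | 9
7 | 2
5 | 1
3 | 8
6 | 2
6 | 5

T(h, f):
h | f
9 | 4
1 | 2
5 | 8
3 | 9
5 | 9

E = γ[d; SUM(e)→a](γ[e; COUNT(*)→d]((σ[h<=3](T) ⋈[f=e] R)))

Row counts bottom-up:
  T → 5
  σ[h<=3](T) → 2
  R → 5
  (σ[h<=3](T) ⋈[f=e] R) → 1
  γ[e; COUNT(*)→d]((σ[h<=3](T) ⋈[f=e] R)) → 1
  γ[d; SUM(e)→a](γ[e; COUNT(*)→d]((σ[h<=3](T) ⋈[f=e] R))) → 1

|E| = 1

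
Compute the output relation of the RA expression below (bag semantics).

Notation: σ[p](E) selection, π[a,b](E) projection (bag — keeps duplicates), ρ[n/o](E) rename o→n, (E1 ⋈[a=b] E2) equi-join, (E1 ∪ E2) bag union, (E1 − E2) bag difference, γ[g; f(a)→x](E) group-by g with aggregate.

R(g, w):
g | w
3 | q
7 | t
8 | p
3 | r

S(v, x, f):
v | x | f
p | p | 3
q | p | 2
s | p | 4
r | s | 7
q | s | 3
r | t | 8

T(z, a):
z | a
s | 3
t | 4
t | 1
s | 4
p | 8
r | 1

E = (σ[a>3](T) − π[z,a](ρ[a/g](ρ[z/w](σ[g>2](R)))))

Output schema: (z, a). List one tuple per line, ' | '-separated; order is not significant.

Row counts bottom-up:
  T → 6
  σ[a>3](T) → 3
  R → 4
  σ[g>2](R) → 4
  ρ[z/w](σ[g>2](R)) → 4
  ρ[a/g](ρ[z/w](σ[g>2](R))) → 4
  π[z,a](ρ[a/g](ρ[z/w](σ[g>2](R)))) → 4
  (σ[a>3](T) − π[z,a](ρ[a/g](ρ[z/w](σ[g>2](R))))) → 2

== RESULT ==
z | a
s | 4
t | 4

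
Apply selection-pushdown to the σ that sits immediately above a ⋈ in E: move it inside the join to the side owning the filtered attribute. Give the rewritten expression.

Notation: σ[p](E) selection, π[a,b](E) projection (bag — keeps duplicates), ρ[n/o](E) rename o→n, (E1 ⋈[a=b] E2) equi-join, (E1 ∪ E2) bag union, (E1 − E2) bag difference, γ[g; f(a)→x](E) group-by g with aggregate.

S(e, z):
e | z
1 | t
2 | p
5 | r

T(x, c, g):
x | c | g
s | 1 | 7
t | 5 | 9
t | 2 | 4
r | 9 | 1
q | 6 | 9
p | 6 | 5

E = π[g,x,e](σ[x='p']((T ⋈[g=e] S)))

σ filters on x, owned by the left side.
E' = π[g,x,e]((σ[x='p'](T) ⋈[g=e] S))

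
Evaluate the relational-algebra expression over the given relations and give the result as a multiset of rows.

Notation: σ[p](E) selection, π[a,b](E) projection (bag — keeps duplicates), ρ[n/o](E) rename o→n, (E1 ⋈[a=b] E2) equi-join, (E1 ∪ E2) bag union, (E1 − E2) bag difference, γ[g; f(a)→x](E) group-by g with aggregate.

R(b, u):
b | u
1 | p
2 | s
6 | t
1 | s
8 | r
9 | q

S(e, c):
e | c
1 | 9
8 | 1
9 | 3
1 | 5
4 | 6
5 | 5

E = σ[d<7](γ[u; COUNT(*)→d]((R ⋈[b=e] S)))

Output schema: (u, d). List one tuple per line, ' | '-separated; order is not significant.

Stepwise |·|:
  R → 6
  S → 6
  (R ⋈[b=e] S) → 6
  γ[u; COUNT(*)→d]((R ⋈[b=e] S)) → 4
  σ[d<7](γ[u; COUNT(*)→d]((R ⋈[b=e] S))) → 4

== RESULT ==
u | d
p | 2
q | 1
r | 1
s | 2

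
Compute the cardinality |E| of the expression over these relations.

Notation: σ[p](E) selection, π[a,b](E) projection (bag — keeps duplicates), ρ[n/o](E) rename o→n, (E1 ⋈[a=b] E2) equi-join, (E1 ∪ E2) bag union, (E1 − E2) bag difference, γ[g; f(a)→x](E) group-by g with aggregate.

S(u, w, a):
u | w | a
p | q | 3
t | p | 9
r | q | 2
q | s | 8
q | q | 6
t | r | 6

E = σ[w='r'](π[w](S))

Row counts bottom-up:
  S → 6
  π[w](S) → 6
  σ[w='r'](π[w](S)) → 1

|E| = 1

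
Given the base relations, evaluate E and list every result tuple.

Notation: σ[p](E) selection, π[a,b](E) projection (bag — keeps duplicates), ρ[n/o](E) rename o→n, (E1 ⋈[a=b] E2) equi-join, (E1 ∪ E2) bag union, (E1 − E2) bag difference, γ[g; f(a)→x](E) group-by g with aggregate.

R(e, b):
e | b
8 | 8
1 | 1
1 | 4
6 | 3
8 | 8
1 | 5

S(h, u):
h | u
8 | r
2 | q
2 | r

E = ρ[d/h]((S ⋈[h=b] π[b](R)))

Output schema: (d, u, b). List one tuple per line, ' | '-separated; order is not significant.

Subexpression sizes:
  S → 3
  R → 6
  π[b](R) → 6
  (S ⋈[h=b] π[b](R)) → 2
  ρ[d/h]((S ⋈[h=b] π[b](R))) → 2

== RESULT ==
d | u | b
8 | r | 8
8 | r | 8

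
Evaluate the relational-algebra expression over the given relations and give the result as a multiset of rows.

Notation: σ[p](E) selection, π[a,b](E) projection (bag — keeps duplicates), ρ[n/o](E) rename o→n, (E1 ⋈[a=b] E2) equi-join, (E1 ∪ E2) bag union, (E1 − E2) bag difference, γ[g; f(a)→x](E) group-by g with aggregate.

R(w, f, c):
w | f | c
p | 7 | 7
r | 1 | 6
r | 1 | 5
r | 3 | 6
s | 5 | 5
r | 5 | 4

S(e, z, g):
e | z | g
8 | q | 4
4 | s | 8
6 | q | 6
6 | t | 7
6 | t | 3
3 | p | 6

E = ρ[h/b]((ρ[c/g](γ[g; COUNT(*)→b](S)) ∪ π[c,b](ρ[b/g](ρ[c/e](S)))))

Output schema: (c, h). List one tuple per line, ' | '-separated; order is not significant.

Per-node cardinality:
  S → 6
  γ[g; COUNT(*)→b](S) → 5
  ρ[c/g](γ[g; COUNT(*)→b](S)) → 5
  S → 6
  ρ[c/e](S) → 6
  ρ[b/g](ρ[c/e](S)) → 6
  π[c,b](ρ[b/g](ρ[c/e](S))) → 6
  (ρ[c/g](γ[g; COUNT(*)→b](S)) ∪ π[c,b](ρ[b/g](ρ[c/e](S)))) → 11
  ρ[h/b]((ρ[c/g](γ[g; COUNT(*)→b](S)) ∪ π[c,b](ρ[b/g](ρ[c/e](S))))) → 11

== RESULT ==
c | h
3 | 1
3 | 6
4 | 1
4 | 8
6 | 2
6 | 3
6 | 6
6 | 7
7 | 1
8 | 1
8 | 4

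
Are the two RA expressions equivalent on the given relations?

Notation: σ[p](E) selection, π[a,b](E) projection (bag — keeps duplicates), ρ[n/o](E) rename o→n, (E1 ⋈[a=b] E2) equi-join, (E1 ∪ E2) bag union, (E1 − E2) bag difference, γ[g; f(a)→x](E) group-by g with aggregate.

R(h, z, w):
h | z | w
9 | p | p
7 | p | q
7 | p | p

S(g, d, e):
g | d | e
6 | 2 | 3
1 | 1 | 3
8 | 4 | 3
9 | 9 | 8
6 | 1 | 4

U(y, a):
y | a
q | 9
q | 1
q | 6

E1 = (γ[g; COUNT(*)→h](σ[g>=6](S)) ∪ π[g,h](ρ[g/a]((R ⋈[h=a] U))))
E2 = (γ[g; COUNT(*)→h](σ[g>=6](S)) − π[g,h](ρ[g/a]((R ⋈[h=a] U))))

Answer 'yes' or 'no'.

E1 row counts bottom-up:
  S → 5
  σ[g>=6](S) → 4
  γ[g; COUNT(*)→h](σ[g>=6](S)) → 3
  R → 3
  U → 3
  (R ⋈[h=a] U) → 1
  ρ[g/a]((R ⋈[h=a] U)) → 1
  π[g,h](ρ[g/a]((R ⋈[h=a] U))) → 1
  (γ[g; COUNT(*)→h](σ[g>=6](S)) ∪ π[g,h](ρ[g/a]((R ⋈[h=a] U)))) → 4
E2 row counts bottom-up:
  S → 5
  σ[g>=6](S) → 4
  γ[g; COUNT(*)→h](σ[g>=6](S)) → 3
  R → 3
  U → 3
  (R ⋈[h=a] U) → 1
  ρ[g/a]((R ⋈[h=a] U)) → 1
  π[g,h](ρ[g/a]((R ⋈[h=a] U))) → 1
  (γ[g; COUNT(*)→h](σ[g>=6](S)) − π[g,h](ρ[g/a]((R ⋈[h=a] U)))) → 3

E1 result:
g | h
6 | 2
8 | 1
9 | 1
9 | 9
E2 result:
g | h
6 | 2
8 | 1
9 | 1
Witness: (9, 9) appears 1× in E1 but 0× in E2.

no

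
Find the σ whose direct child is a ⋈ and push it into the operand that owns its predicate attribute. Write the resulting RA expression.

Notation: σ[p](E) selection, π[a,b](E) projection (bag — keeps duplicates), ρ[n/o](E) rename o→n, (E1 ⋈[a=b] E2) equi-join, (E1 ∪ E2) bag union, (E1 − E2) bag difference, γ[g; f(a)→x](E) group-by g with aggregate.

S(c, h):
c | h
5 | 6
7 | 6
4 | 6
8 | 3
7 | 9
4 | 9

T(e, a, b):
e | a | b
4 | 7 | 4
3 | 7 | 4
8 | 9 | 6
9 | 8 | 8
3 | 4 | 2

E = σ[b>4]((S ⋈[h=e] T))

σ filters on b, owned by the right side.
E' = (S ⋈[h=e] σ[b>4](T))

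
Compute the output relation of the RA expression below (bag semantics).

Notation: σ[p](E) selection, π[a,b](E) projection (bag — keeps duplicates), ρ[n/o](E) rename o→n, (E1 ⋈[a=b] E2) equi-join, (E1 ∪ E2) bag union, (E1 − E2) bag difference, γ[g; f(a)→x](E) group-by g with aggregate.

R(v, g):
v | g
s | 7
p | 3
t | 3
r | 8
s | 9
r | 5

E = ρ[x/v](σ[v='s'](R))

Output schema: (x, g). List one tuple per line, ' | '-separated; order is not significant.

Per-node cardinality:
  R → 6
  σ[v='s'](R) → 2
  ρ[x/v](σ[v='s'](R)) → 2

== RESULT ==
x | g
s | 7
s | 9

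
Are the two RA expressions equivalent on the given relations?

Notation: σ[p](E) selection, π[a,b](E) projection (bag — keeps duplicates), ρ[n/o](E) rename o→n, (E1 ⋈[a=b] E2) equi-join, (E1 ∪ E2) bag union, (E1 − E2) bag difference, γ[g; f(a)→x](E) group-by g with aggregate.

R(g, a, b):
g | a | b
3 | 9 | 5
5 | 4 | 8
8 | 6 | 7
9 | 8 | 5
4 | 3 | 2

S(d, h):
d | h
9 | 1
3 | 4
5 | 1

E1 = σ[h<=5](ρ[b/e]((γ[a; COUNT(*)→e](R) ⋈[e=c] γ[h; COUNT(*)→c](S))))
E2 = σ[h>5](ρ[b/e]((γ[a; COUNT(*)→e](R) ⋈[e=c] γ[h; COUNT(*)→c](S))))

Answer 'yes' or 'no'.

E1 subexpression sizes:
  R → 5
  γ[a; COUNT(*)→e](R) → 5
  S → 3
  γ[h; COUNT(*)→c](S) → 2
  (γ[a; COUNT(*)→e](R) ⋈[e=c] γ[h; COUNT(*)→c](S)) → 5
  ρ[b/e]((γ[a; COUNT(*)→e](R) ⋈[e=c] γ[h; COUNT(*)→c](S))) → 5
  σ[h<=5](ρ[b/e]((γ[a; COUNT(*)→e](R) ⋈[e=c] γ[h; COUNT(*)→c](S)))) → 5
E2 subexpression sizes:
  R → 5
  γ[a; COUNT(*)→e](R) → 5
  S → 3
  γ[h; COUNT(*)→c](S) → 2
  (γ[a; COUNT(*)→e](R) ⋈[e=c] γ[h; COUNT(*)→c](S)) → 5
  ρ[b/e]((γ[a; COUNT(*)→e](R) ⋈[e=c] γ[h; COUNT(*)→c](S))) → 5
  σ[h>5](ρ[b/e]((γ[a; COUNT(*)→e](R) ⋈[e=c] γ[h; COUNT(*)→c](S)))) → 0

E1 result:
a | b | h | c
3 | 1 | 4 | 1
4 | 1 | 4 | 1
6 | 1 | 4 | 1
8 | 1 | 4 | 1
9 | 1 | 4 | 1
E2 result:
a | b | h | c
(0 rows)
Witness: (4, 1, 4, 1) appears 1× in E1 but 0× in E2.

no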